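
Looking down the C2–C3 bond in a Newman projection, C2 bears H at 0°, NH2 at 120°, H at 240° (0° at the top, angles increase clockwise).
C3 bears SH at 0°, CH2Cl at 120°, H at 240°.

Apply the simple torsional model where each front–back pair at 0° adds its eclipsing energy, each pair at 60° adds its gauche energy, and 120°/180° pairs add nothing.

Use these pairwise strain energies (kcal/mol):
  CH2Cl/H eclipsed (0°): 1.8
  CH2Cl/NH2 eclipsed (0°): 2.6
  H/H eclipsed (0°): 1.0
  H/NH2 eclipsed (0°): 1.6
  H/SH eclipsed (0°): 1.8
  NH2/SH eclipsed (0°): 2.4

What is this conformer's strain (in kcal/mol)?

5.4 kcal/mol

This conformer (eclipsed): H–SH eclipsed, NH2–CH2Cl eclipsed, H–H eclipsed; 1.8 + 2.6 + 1.0 = 5.4 kcal/mol.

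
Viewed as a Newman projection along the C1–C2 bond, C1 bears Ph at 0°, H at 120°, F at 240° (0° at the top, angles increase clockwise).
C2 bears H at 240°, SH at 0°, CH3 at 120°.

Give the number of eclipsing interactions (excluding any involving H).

1

Non-H eclipsing pairs: Ph(0°)/SH(0°) — 1 interaction.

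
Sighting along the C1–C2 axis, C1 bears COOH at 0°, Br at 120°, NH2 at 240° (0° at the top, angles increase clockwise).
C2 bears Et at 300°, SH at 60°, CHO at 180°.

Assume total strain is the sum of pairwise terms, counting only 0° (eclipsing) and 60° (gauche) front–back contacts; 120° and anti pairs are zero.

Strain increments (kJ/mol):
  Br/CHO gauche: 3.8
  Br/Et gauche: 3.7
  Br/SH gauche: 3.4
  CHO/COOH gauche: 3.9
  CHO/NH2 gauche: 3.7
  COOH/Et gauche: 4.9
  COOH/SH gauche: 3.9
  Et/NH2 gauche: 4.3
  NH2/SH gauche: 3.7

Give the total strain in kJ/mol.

24.0 kJ/mol

This conformer (staggered): COOH(0°)/Et(300°) gauche 4.9; COOH(0°)/SH(60°) gauche 3.9; Br(120°)/SH(60°) gauche 3.4; Br(120°)/CHO(180°) gauche 3.8; NH2(240°)/Et(300°) gauche 4.3; NH2(240°)/CHO(180°) gauche 3.7 → 24.0 kJ/mol.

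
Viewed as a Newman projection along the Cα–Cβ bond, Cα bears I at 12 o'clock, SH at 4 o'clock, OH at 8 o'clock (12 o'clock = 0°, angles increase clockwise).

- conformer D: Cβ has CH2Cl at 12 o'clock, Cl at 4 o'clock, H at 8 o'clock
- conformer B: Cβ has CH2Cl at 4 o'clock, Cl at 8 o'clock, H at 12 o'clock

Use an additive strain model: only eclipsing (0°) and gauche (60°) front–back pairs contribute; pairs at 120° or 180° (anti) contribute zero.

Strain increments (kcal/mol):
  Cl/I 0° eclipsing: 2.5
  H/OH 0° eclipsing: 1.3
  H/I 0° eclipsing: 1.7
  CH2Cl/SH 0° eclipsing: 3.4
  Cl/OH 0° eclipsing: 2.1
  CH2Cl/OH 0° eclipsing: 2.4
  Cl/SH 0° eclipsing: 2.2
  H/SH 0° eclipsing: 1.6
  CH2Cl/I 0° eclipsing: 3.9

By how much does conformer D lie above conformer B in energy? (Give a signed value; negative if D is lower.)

D (eclipsed): I(0°)/CH2Cl(0°) eclipsed 3.9; SH(120°)/Cl(120°) eclipsed 2.2; OH(240°)/H(240°) eclipsed 1.3 → 7.4 kcal/mol.
B (eclipsed): I(0°)/H(0°) eclipsed 1.7; SH(120°)/CH2Cl(120°) eclipsed 3.4; OH(240°)/Cl(240°) eclipsed 2.1 → 7.2 kcal/mol.
E(D) − E(B) = 7.4 − 7.2 = +0.2 kcal/mol.

+0.2 kcal/mol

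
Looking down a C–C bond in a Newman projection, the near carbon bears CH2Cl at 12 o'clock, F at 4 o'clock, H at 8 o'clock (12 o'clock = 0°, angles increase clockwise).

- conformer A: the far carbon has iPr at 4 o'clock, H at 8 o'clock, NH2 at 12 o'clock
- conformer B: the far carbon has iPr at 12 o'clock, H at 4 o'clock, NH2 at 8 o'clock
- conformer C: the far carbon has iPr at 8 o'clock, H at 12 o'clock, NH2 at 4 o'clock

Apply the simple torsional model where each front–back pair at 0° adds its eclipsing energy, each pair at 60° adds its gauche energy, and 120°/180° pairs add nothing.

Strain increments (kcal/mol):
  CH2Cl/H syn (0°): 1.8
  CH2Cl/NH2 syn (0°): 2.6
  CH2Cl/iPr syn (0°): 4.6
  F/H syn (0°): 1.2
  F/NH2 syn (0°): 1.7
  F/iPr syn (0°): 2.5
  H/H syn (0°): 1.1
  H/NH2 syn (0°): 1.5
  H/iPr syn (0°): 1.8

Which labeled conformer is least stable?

A is eclipsed. CH2Cl at 0° is eclipsed with NH2 at 0° (2.6); F at 120° is eclipsed with iPr at 120° (2.5); H at 240° is eclipsed with H at 240° (1.1). Total 6.2 kcal/mol.
B is eclipsed. CH2Cl at 0° is eclipsed with iPr at 0° (4.6); F at 120° is eclipsed with H at 120° (1.2); H at 240° is eclipsed with NH2 at 240° (1.5). Total 7.3 kcal/mol.
C is eclipsed. CH2Cl at 0° is eclipsed with H at 0° (1.8); F at 120° is eclipsed with NH2 at 120° (1.7); H at 240° is eclipsed with iPr at 240° (1.8). Total 5.3 kcal/mol.
B has the highest total (7.3 kcal/mol).

B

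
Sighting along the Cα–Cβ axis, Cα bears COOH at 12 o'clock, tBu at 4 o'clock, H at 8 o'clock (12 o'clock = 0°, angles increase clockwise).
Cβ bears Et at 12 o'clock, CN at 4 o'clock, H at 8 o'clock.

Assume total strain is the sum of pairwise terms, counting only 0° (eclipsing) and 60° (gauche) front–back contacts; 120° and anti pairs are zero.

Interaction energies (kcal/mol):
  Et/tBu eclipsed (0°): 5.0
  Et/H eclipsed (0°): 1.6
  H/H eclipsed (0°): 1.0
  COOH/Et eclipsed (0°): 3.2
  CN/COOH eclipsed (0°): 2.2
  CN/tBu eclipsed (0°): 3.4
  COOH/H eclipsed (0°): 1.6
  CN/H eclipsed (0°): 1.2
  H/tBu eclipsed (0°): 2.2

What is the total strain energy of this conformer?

7.6 kcal/mol

This conformer (eclipsed): COOH(0°)/Et(0°) eclipsed 3.2; tBu(120°)/CN(120°) eclipsed 3.4; H(240°)/H(240°) eclipsed 1.0 → 7.6 kcal/mol.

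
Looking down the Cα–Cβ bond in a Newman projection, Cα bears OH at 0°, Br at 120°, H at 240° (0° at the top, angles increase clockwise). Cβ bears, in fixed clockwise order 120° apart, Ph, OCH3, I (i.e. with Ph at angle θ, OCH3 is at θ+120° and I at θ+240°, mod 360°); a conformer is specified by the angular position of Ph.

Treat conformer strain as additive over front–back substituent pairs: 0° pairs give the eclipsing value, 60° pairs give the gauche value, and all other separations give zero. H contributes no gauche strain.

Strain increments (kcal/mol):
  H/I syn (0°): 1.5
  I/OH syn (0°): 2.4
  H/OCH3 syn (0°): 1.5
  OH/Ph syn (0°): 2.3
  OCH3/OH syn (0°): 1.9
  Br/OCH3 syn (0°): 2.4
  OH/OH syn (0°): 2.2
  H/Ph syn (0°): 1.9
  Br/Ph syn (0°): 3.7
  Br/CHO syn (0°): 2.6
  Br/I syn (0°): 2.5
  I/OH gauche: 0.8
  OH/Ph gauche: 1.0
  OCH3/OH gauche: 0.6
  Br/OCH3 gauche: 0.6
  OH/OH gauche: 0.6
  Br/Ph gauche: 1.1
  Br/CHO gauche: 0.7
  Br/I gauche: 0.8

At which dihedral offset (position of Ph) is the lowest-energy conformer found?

Ph at 0° (eclipsed): OH(0°)/Ph(0°) eclipsed 2.3; Br(120°)/OCH3(120°) eclipsed 2.4; H(240°)/I(240°) eclipsed 1.5 → 6.2 kcal/mol.
Ph at 60° (staggered): OH(0°)/Ph(60°) gauche 1.0; OH(0°)/I(300°) gauche 0.8; Br(120°)/Ph(60°) gauche 1.1; Br(120°)/OCH3(180°) gauche 0.6 → 3.5 kcal/mol.
Ph at 120° (eclipsed): OH(0°)/I(0°) eclipsed 2.4; Br(120°)/Ph(120°) eclipsed 3.7; H(240°)/OCH3(240°) eclipsed 1.5 → 7.6 kcal/mol.
Ph at 180° (staggered): OH(0°)/OCH3(300°) gauche 0.6; OH(0°)/I(60°) gauche 0.8; Br(120°)/Ph(180°) gauche 1.1; Br(120°)/I(60°) gauche 0.8 → 3.3 kcal/mol.
Ph at 240° (eclipsed): OH(0°)/OCH3(0°) eclipsed 1.9; Br(120°)/I(120°) eclipsed 2.5; H(240°)/Ph(240°) eclipsed 1.9 → 6.3 kcal/mol.
Ph at 300° (staggered): OH(0°)/Ph(300°) gauche 1.0; OH(0°)/OCH3(60°) gauche 0.6; Br(120°)/OCH3(60°) gauche 0.6; Br(120°)/I(180°) gauche 0.8 → 3.0 kcal/mol.
The minimum (3.0 kcal/mol) occurs with Ph at 300°.

300°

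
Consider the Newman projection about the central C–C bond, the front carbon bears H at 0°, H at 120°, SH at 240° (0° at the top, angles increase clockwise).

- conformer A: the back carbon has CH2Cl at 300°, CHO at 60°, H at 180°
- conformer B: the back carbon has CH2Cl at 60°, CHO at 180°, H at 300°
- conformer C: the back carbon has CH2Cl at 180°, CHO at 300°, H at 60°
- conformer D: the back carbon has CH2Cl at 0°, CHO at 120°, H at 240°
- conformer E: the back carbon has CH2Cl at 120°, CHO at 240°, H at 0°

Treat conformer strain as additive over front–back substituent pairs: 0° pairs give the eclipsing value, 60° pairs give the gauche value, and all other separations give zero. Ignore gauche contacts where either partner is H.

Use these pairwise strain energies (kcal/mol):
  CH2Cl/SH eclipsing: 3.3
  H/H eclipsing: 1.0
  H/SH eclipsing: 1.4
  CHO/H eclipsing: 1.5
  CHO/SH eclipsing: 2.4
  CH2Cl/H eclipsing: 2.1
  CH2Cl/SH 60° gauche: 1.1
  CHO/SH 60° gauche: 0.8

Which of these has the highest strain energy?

E

A is staggered. SH at 240° is gauche with CH2Cl at 300° (1.1). Total 1.1 kcal/mol.
B is staggered. SH at 240° is gauche with CHO at 180° (0.8). Total 0.8 kcal/mol.
C is staggered. SH at 240° is gauche with CH2Cl at 180° (1.1); SH at 240° is gauche with CHO at 300° (0.8). Total 1.9 kcal/mol.
D is eclipsed. H at 0° is eclipsed with CH2Cl at 0° (2.1); H at 120° is eclipsed with CHO at 120° (1.5); SH at 240° is eclipsed with H at 240° (1.4). Total 5.0 kcal/mol.
E is eclipsed. H at 0° is eclipsed with H at 0° (1.0); H at 120° is eclipsed with CH2Cl at 120° (2.1); SH at 240° is eclipsed with CHO at 240° (2.4). Total 5.5 kcal/mol.
E has the highest total (5.5 kcal/mol).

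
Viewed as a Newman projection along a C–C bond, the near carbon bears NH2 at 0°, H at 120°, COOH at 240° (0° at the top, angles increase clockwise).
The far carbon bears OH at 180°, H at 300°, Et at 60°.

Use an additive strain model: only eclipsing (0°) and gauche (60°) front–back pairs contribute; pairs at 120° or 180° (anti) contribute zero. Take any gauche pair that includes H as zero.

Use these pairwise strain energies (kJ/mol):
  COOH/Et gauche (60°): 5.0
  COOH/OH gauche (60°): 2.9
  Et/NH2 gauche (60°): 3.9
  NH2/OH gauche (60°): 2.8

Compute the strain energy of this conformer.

6.8 kJ/mol

This conformer is staggered. NH2 at 0° is gauche with Et at 60° (3.9); COOH at 240° is gauche with OH at 180° (2.9). Total 6.8 kJ/mol.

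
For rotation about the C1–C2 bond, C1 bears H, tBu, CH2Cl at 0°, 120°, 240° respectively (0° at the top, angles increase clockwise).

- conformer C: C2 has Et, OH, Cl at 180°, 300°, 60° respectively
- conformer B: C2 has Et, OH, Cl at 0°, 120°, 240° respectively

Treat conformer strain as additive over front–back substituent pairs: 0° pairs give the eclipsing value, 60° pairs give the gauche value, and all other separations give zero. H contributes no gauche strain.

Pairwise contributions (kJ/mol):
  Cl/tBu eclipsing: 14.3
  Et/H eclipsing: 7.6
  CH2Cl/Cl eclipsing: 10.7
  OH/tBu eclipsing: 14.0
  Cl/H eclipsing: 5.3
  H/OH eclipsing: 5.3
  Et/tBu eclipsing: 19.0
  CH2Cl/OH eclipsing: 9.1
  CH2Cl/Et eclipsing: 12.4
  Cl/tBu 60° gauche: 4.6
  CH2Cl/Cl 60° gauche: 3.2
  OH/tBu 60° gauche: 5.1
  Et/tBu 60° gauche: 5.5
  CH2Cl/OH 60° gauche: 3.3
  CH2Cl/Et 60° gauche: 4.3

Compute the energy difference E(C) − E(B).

-14.6 kJ/mol

C (staggered): tBu(120°)/Et(180°) gauche 5.5; tBu(120°)/Cl(60°) gauche 4.6; CH2Cl(240°)/Et(180°) gauche 4.3; CH2Cl(240°)/OH(300°) gauche 3.3 → 17.7 kJ/mol.
B (eclipsed): H(0°)/Et(0°) eclipsed 7.6; tBu(120°)/OH(120°) eclipsed 14.0; CH2Cl(240°)/Cl(240°) eclipsed 10.7 → 32.3 kJ/mol.
E(C) − E(B) = 17.7 − 32.3 = -14.6 kJ/mol.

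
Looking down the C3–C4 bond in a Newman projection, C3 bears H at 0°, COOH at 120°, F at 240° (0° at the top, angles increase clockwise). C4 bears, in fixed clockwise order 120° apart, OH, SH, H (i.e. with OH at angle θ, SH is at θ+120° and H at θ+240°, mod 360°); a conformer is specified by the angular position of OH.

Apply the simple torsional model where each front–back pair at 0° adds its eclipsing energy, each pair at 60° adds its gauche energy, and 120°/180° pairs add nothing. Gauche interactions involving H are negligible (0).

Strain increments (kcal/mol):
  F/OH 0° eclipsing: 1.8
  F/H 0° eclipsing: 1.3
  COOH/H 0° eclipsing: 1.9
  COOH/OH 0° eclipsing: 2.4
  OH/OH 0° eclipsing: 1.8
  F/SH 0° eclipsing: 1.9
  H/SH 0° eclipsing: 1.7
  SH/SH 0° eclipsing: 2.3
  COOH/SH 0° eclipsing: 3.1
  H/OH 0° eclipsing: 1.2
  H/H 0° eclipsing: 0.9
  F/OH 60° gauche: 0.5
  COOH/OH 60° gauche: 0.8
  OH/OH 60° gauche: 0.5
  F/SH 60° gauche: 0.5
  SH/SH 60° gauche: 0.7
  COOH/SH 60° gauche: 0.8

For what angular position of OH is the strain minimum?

OH at 0° is eclipsed. H at 0° is eclipsed with OH at 0° (1.2); COOH at 120° is eclipsed with SH at 120° (3.1); F at 240° is eclipsed with H at 240° (1.3). Total 5.6 kcal/mol.
OH at 60° is staggered. COOH at 120° is gauche with OH at 60° (0.8); COOH at 120° is gauche with SH at 180° (0.8); F at 240° is gauche with SH at 180° (0.5). Total 2.1 kcal/mol.
OH at 120° is eclipsed. H at 0° is eclipsed with H at 0° (0.9); COOH at 120° is eclipsed with OH at 120° (2.4); F at 240° is eclipsed with SH at 240° (1.9). Total 5.2 kcal/mol.
OH at 180° is staggered. COOH at 120° is gauche with OH at 180° (0.8); F at 240° is gauche with OH at 180° (0.5); F at 240° is gauche with SH at 300° (0.5). Total 1.8 kcal/mol.
OH at 240° is eclipsed. H at 0° is eclipsed with SH at 0° (1.7); COOH at 120° is eclipsed with H at 120° (1.9); F at 240° is eclipsed with OH at 240° (1.8). Total 5.4 kcal/mol.
OH at 300° is staggered. COOH at 120° is gauche with SH at 60° (0.8); F at 240° is gauche with OH at 300° (0.5). Total 1.3 kcal/mol.
The minimum (1.3 kcal/mol) occurs with OH at 300°.

300°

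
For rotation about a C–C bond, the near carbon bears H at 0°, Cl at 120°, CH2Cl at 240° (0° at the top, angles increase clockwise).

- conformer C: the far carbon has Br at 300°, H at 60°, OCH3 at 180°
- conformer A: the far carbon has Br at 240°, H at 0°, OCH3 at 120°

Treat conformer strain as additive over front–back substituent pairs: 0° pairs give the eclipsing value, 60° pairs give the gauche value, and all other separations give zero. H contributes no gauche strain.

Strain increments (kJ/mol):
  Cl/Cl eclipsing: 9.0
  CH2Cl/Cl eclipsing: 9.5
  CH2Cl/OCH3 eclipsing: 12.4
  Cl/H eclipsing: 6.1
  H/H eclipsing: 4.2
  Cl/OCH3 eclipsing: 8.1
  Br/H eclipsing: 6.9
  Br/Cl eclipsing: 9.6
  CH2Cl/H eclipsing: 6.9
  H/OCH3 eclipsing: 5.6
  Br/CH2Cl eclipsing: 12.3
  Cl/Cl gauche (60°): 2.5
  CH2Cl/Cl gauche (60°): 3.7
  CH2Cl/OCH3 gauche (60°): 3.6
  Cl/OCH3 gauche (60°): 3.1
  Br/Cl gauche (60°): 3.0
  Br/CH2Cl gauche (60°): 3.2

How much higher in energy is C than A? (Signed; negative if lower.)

-14.7 kJ/mol

C is staggered. Cl at 120° is gauche with OCH3 at 180° (3.1); CH2Cl at 240° is gauche with Br at 300° (3.2); CH2Cl at 240° is gauche with OCH3 at 180° (3.6). Total 9.9 kJ/mol.
A is eclipsed. H at 0° is eclipsed with H at 0° (4.2); Cl at 120° is eclipsed with OCH3 at 120° (8.1); CH2Cl at 240° is eclipsed with Br at 240° (12.3). Total 24.6 kJ/mol.
E(C) − E(A) = 9.9 − 24.6 = -14.7 kJ/mol.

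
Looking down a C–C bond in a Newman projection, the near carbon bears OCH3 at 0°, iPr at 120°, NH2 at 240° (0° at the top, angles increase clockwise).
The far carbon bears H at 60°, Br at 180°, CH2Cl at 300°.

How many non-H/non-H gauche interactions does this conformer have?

Non-H gauche pairs: OCH3(0°)/CH2Cl(300°); iPr(120°)/Br(180°); NH2(240°)/Br(180°); NH2(240°)/CH2Cl(300°) — 4 interactions.

4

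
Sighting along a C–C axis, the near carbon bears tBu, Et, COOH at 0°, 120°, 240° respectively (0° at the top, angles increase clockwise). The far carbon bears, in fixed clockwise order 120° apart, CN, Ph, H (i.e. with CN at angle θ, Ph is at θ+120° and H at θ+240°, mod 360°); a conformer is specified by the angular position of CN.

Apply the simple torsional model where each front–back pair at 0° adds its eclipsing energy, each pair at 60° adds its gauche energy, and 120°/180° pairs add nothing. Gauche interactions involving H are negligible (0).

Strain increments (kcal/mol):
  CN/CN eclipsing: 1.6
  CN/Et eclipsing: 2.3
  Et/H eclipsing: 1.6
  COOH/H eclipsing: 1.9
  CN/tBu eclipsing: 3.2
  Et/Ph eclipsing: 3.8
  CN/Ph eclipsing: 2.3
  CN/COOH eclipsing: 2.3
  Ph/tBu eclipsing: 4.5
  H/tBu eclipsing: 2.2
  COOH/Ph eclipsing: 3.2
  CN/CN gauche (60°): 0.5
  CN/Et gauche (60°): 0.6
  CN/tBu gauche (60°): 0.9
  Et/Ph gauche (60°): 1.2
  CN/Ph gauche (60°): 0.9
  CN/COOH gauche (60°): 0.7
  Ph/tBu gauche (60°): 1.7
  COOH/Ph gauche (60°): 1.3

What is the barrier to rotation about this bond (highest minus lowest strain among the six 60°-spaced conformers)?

4.9 kcal/mol

CN at 0° (eclipsed): tBu–CN eclipsed, Et–Ph eclipsed, COOH–H eclipsed; 3.2 + 3.8 + 1.9 = 8.9 kcal/mol.
CN at 60° (staggered): tBu–CN gauche, Et–CN gauche, Et–Ph gauche, COOH–Ph gauche; 0.9 + 0.6 + 1.2 + 1.3 = 4.0 kcal/mol.
CN at 120° (eclipsed): tBu–H eclipsed, Et–CN eclipsed, COOH–Ph eclipsed; 2.2 + 2.3 + 3.2 = 7.7 kcal/mol.
CN at 180° (staggered): tBu–Ph gauche, Et–CN gauche, COOH–CN gauche, COOH–Ph gauche; 1.7 + 0.6 + 0.7 + 1.3 = 4.3 kcal/mol.
CN at 240° (eclipsed): tBu–Ph eclipsed, Et–H eclipsed, COOH–CN eclipsed; 4.5 + 1.6 + 2.3 = 8.4 kcal/mol.
CN at 300° (staggered): tBu–CN gauche, tBu–Ph gauche, Et–Ph gauche, COOH–CN gauche; 0.9 + 1.7 + 1.2 + 0.7 = 4.5 kcal/mol.
Max at 0° (8.9 kcal/mol), min at 60° (4.0 kcal/mol); barrier = 4.9 kcal/mol.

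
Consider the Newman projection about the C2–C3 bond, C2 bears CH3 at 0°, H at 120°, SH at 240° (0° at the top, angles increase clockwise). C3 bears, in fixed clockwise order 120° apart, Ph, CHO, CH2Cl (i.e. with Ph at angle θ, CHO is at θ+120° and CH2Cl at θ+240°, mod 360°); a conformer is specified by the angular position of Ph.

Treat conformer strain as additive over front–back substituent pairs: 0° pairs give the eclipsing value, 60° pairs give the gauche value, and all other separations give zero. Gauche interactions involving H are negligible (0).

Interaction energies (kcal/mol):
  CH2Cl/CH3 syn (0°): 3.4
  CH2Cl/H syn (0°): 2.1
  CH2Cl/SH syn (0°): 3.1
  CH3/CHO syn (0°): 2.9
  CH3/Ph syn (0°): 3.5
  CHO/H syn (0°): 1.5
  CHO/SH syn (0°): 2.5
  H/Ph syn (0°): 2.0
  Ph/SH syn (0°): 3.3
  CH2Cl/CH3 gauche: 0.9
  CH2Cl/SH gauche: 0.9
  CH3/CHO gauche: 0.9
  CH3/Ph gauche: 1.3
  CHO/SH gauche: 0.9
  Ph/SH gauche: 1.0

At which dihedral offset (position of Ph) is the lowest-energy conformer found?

Ph at 0° (eclipsed): CH3–Ph eclipsed, H–CHO eclipsed, SH–CH2Cl eclipsed; 3.5 + 1.5 + 3.1 = 8.1 kcal/mol.
Ph at 60° (staggered): CH3–Ph gauche, CH3–CH2Cl gauche, SH–CHO gauche, SH–CH2Cl gauche; 1.3 + 0.9 + 0.9 + 0.9 = 4.0 kcal/mol.
Ph at 120° (eclipsed): CH3–CH2Cl eclipsed, H–Ph eclipsed, SH–CHO eclipsed; 3.4 + 2.0 + 2.5 = 7.9 kcal/mol.
Ph at 180° (staggered): CH3–CHO gauche, CH3–CH2Cl gauche, SH–Ph gauche, SH–CHO gauche; 0.9 + 0.9 + 1.0 + 0.9 = 3.7 kcal/mol.
Ph at 240° (eclipsed): CH3–CHO eclipsed, H–CH2Cl eclipsed, SH–Ph eclipsed; 2.9 + 2.1 + 3.3 = 8.3 kcal/mol.
Ph at 300° (staggered): CH3–Ph gauche, CH3–CHO gauche, SH–Ph gauche, SH–CH2Cl gauche; 1.3 + 0.9 + 1.0 + 0.9 = 4.1 kcal/mol.
The minimum (3.7 kcal/mol) occurs with Ph at 180°.

180°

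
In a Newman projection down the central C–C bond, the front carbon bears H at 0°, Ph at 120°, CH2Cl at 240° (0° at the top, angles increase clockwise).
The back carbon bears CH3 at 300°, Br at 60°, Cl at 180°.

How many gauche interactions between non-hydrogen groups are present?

Non-H gauche pairs: Ph(120°)/Br(60°); Ph(120°)/Cl(180°); CH2Cl(240°)/CH3(300°); CH2Cl(240°)/Cl(180°) — 4 interactions.

4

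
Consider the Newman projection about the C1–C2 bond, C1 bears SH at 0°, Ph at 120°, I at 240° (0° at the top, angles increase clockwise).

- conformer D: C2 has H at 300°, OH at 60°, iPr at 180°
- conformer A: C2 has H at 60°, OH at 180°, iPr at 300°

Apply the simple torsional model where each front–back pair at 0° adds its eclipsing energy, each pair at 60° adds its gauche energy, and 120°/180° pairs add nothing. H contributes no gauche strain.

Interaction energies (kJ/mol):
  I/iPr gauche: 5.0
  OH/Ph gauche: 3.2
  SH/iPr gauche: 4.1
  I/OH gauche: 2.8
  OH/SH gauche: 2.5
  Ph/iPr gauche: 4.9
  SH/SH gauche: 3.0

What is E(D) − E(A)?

D (staggered): SH–OH gauche, Ph–OH gauche, Ph–iPr gauche, I–iPr gauche; 2.5 + 3.2 + 4.9 + 5.0 = 15.6 kJ/mol.
A (staggered): SH–iPr gauche, Ph–OH gauche, I–OH gauche, I–iPr gauche; 4.1 + 3.2 + 2.8 + 5.0 = 15.1 kJ/mol.
E(D) − E(A) = 15.6 − 15.1 = +0.5 kJ/mol.

+0.5 kJ/mol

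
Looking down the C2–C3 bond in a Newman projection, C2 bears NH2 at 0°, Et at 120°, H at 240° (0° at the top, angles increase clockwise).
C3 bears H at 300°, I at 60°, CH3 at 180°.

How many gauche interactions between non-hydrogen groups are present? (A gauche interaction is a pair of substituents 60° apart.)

3

Non-H gauche pairs: NH2(0°)/I(60°); Et(120°)/I(60°); Et(120°)/CH3(180°) — 3 interactions.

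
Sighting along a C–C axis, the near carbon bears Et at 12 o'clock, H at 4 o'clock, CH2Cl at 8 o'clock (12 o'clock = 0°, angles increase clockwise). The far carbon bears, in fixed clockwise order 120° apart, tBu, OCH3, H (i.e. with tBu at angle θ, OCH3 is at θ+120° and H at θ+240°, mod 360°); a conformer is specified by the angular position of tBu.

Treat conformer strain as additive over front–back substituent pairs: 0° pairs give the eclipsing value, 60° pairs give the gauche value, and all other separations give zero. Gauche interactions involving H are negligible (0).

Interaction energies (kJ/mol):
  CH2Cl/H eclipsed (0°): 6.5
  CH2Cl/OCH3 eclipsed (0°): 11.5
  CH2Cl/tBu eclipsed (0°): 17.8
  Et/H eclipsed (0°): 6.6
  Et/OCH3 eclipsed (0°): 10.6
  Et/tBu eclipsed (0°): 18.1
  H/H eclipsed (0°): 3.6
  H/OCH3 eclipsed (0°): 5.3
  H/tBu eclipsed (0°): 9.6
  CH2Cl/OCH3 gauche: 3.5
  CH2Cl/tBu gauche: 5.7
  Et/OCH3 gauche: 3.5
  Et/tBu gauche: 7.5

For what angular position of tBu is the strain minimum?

60°

tBu at 0° is eclipsed. Et at 0° is eclipsed with tBu at 0° (18.1); H at 120° is eclipsed with OCH3 at 120° (5.3); CH2Cl at 240° is eclipsed with H at 240° (6.5). Total 29.9 kJ/mol.
tBu at 60° is staggered. Et at 0° is gauche with tBu at 60° (7.5); CH2Cl at 240° is gauche with OCH3 at 180° (3.5). Total 11.0 kJ/mol.
tBu at 120° is eclipsed. Et at 0° is eclipsed with H at 0° (6.6); H at 120° is eclipsed with tBu at 120° (9.6); CH2Cl at 240° is eclipsed with OCH3 at 240° (11.5). Total 27.7 kJ/mol.
tBu at 180° is staggered. Et at 0° is gauche with OCH3 at 300° (3.5); CH2Cl at 240° is gauche with tBu at 180° (5.7); CH2Cl at 240° is gauche with OCH3 at 300° (3.5). Total 12.7 kJ/mol.
tBu at 240° is eclipsed. Et at 0° is eclipsed with OCH3 at 0° (10.6); H at 120° is eclipsed with H at 120° (3.6); CH2Cl at 240° is eclipsed with tBu at 240° (17.8). Total 32.0 kJ/mol.
tBu at 300° is staggered. Et at 0° is gauche with tBu at 300° (7.5); Et at 0° is gauche with OCH3 at 60° (3.5); CH2Cl at 240° is gauche with tBu at 300° (5.7). Total 16.7 kJ/mol.
The minimum (11.0 kJ/mol) occurs with tBu at 60°.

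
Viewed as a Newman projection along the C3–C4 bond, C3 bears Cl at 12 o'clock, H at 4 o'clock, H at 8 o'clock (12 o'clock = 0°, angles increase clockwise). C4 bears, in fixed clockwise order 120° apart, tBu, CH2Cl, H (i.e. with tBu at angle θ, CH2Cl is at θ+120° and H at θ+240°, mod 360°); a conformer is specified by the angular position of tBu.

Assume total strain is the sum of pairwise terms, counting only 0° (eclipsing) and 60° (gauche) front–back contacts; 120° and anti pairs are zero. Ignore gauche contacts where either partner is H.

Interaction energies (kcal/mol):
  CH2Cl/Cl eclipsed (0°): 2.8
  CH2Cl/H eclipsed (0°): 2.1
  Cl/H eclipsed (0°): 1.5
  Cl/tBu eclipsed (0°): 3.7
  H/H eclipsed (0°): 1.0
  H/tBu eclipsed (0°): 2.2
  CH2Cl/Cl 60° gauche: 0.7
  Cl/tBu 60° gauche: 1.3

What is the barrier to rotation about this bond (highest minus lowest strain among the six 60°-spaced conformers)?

tBu at 0° is eclipsed. Cl at 0° is eclipsed with tBu at 0° (3.7); H at 120° is eclipsed with CH2Cl at 120° (2.1); H at 240° is eclipsed with H at 240° (1.0). Total 6.8 kcal/mol.
tBu at 60° is staggered. Cl at 0° is gauche with tBu at 60° (1.3). Total 1.3 kcal/mol.
tBu at 120° is eclipsed. Cl at 0° is eclipsed with H at 0° (1.5); H at 120° is eclipsed with tBu at 120° (2.2); H at 240° is eclipsed with CH2Cl at 240° (2.1). Total 5.8 kcal/mol.
tBu at 180° is staggered. Cl at 0° is gauche with CH2Cl at 300° (0.7). Total 0.7 kcal/mol.
tBu at 240° is eclipsed. Cl at 0° is eclipsed with CH2Cl at 0° (2.8); H at 120° is eclipsed with H at 120° (1.0); H at 240° is eclipsed with tBu at 240° (2.2). Total 6.0 kcal/mol.
tBu at 300° is staggered. Cl at 0° is gauche with tBu at 300° (1.3); Cl at 0° is gauche with CH2Cl at 60° (0.7). Total 2.0 kcal/mol.
Max at 0° (6.8 kcal/mol), min at 180° (0.7 kcal/mol); barrier = 6.1 kcal/mol.

6.1 kcal/mol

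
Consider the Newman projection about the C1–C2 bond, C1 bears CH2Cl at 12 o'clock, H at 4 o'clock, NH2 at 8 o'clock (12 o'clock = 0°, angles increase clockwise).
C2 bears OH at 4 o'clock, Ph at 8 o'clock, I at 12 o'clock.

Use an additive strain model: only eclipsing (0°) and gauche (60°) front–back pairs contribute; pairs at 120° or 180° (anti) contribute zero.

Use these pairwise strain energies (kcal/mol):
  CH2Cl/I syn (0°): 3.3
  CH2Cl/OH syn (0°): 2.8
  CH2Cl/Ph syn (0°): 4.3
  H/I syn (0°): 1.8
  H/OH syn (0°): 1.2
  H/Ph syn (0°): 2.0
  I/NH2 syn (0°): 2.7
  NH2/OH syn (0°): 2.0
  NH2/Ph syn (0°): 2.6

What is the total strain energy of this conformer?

7.1 kcal/mol

This conformer is eclipsed. CH2Cl at 0° is eclipsed with I at 0° (3.3); H at 120° is eclipsed with OH at 120° (1.2); NH2 at 240° is eclipsed with Ph at 240° (2.6). Total 7.1 kcal/mol.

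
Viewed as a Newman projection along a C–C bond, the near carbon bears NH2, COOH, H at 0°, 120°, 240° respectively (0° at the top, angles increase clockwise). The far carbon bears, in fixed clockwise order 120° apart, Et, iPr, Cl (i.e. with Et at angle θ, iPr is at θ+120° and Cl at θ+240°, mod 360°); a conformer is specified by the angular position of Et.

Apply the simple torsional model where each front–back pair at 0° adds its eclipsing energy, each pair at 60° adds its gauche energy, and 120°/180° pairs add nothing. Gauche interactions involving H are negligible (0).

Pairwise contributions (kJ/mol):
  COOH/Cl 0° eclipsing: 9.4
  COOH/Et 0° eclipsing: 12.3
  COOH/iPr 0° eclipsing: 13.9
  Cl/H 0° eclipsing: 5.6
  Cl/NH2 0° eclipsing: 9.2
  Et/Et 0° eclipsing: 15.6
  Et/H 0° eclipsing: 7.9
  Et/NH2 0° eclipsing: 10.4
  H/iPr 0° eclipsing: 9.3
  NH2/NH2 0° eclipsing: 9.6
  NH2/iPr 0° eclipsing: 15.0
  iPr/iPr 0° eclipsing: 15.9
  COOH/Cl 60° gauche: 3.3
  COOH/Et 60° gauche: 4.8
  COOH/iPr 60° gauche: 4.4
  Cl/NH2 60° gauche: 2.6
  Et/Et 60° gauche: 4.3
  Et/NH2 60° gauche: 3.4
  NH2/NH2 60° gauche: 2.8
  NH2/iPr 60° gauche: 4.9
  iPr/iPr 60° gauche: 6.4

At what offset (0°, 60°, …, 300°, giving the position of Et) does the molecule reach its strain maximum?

Et at 0° (eclipsed): NH2(0°)/Et(0°) eclipsed 10.4; COOH(120°)/iPr(120°) eclipsed 13.9; H(240°)/Cl(240°) eclipsed 5.6 → 29.9 kJ/mol.
Et at 60° (staggered): NH2(0°)/Et(60°) gauche 3.4; NH2(0°)/Cl(300°) gauche 2.6; COOH(120°)/Et(60°) gauche 4.8; COOH(120°)/iPr(180°) gauche 4.4 → 15.2 kJ/mol.
Et at 120° (eclipsed): NH2(0°)/Cl(0°) eclipsed 9.2; COOH(120°)/Et(120°) eclipsed 12.3; H(240°)/iPr(240°) eclipsed 9.3 → 30.8 kJ/mol.
Et at 180° (staggered): NH2(0°)/iPr(300°) gauche 4.9; NH2(0°)/Cl(60°) gauche 2.6; COOH(120°)/Et(180°) gauche 4.8; COOH(120°)/Cl(60°) gauche 3.3 → 15.6 kJ/mol.
Et at 240° (eclipsed): NH2(0°)/iPr(0°) eclipsed 15.0; COOH(120°)/Cl(120°) eclipsed 9.4; H(240°)/Et(240°) eclipsed 7.9 → 32.3 kJ/mol.
Et at 300° (staggered): NH2(0°)/Et(300°) gauche 3.4; NH2(0°)/iPr(60°) gauche 4.9; COOH(120°)/iPr(60°) gauche 4.4; COOH(120°)/Cl(180°) gauche 3.3 → 16.0 kJ/mol.
The maximum (32.3 kJ/mol) occurs with Et at 240°.

240°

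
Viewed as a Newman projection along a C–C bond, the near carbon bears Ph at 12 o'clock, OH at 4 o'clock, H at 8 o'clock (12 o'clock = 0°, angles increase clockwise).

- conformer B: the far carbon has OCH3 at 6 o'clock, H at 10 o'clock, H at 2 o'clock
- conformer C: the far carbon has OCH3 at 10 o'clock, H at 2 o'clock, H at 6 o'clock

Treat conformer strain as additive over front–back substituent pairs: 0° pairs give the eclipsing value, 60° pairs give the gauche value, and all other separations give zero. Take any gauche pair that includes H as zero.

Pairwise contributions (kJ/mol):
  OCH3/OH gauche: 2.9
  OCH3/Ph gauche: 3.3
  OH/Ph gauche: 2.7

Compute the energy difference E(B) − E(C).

B is staggered. OH at 120° is gauche with OCH3 at 180° (2.9). Total 2.9 kJ/mol.
C is staggered. Ph at 0° is gauche with OCH3 at 300° (3.3). Total 3.3 kJ/mol.
E(B) − E(C) = 2.9 − 3.3 = -0.4 kJ/mol.

-0.4 kJ/mol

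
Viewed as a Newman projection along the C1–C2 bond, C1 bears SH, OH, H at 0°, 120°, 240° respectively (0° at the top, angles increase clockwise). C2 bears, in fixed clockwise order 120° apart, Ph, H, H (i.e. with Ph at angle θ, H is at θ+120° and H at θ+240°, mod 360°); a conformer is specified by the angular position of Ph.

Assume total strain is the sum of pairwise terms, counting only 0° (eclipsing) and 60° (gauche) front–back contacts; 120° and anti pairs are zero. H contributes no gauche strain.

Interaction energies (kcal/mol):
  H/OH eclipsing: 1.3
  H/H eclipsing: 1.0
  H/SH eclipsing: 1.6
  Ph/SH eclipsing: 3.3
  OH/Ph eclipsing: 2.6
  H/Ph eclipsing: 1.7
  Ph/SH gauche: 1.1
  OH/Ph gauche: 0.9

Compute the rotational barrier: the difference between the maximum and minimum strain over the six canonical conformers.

Ph at 0° is eclipsed. SH at 0° is eclipsed with Ph at 0° (3.3); OH at 120° is eclipsed with H at 120° (1.3); H at 240° is eclipsed with H at 240° (1.0). Total 5.6 kcal/mol.
Ph at 60° is staggered. SH at 0° is gauche with Ph at 60° (1.1); OH at 120° is gauche with Ph at 60° (0.9). Total 2.0 kcal/mol.
Ph at 120° is eclipsed. SH at 0° is eclipsed with H at 0° (1.6); OH at 120° is eclipsed with Ph at 120° (2.6); H at 240° is eclipsed with H at 240° (1.0). Total 5.2 kcal/mol.
Ph at 180° is staggered. OH at 120° is gauche with Ph at 180° (0.9). Total 0.9 kcal/mol.
Ph at 240° is eclipsed. SH at 0° is eclipsed with H at 0° (1.6); OH at 120° is eclipsed with H at 120° (1.3); H at 240° is eclipsed with Ph at 240° (1.7). Total 4.6 kcal/mol.
Ph at 300° is staggered. SH at 0° is gauche with Ph at 300° (1.1). Total 1.1 kcal/mol.
Max at 0° (5.6 kcal/mol), min at 180° (0.9 kcal/mol); barrier = 4.7 kcal/mol.

4.7 kcal/mol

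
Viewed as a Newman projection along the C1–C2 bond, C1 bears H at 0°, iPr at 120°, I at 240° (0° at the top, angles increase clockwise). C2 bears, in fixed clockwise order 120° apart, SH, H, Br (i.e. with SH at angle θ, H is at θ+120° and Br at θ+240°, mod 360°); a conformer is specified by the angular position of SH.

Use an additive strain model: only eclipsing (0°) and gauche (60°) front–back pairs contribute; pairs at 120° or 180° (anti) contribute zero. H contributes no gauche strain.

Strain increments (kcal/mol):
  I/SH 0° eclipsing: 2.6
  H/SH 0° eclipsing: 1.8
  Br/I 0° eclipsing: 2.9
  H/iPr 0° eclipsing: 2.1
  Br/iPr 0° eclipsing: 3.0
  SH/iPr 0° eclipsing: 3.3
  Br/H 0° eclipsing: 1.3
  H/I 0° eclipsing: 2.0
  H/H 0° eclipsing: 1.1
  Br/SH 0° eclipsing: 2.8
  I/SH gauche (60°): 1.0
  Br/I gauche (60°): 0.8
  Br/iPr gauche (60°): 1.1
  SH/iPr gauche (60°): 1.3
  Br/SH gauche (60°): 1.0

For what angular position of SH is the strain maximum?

SH at 0° (eclipsed): H–SH eclipsed, iPr–H eclipsed, I–Br eclipsed; 1.8 + 2.1 + 2.9 = 6.8 kcal/mol.
SH at 60° (staggered): iPr–SH gauche, I–Br gauche; 1.3 + 0.8 = 2.1 kcal/mol.
SH at 120° (eclipsed): H–Br eclipsed, iPr–SH eclipsed, I–H eclipsed; 1.3 + 3.3 + 2.0 = 6.6 kcal/mol.
SH at 180° (staggered): iPr–SH gauche, iPr–Br gauche, I–SH gauche; 1.3 + 1.1 + 1.0 = 3.4 kcal/mol.
SH at 240° (eclipsed): H–H eclipsed, iPr–Br eclipsed, I–SH eclipsed; 1.1 + 3.0 + 2.6 = 6.7 kcal/mol.
SH at 300° (staggered): iPr–Br gauche, I–SH gauche, I–Br gauche; 1.1 + 1.0 + 0.8 = 2.9 kcal/mol.
The maximum (6.8 kcal/mol) occurs with SH at 0°.

0°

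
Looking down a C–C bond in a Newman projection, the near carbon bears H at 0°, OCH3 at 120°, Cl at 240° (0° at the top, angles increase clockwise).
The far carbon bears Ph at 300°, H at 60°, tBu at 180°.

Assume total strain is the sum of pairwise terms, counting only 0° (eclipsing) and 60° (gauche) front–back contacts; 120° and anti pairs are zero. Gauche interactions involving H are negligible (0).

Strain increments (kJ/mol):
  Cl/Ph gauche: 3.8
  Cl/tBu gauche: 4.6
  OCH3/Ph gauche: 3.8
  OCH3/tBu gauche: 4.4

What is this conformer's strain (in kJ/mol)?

This conformer (staggered): OCH3(120°)/tBu(180°) gauche 4.4; Cl(240°)/Ph(300°) gauche 3.8; Cl(240°)/tBu(180°) gauche 4.6 → 12.8 kJ/mol.

12.8 kJ/mol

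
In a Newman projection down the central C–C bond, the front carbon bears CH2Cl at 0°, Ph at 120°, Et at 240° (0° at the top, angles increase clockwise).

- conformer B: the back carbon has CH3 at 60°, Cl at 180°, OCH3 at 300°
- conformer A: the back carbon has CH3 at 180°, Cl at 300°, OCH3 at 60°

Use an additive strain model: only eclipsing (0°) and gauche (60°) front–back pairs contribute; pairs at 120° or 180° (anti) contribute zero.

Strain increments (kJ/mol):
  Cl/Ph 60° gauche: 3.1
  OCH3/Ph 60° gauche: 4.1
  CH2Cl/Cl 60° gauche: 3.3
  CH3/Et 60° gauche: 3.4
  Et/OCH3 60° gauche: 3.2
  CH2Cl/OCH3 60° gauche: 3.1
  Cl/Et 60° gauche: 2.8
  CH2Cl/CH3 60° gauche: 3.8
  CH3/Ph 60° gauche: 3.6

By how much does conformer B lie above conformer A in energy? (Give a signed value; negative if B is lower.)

-0.7 kJ/mol

B (staggered): CH2Cl–CH3 gauche, CH2Cl–OCH3 gauche, Ph–CH3 gauche, Ph–Cl gauche, Et–Cl gauche, Et–OCH3 gauche; 3.8 + 3.1 + 3.6 + 3.1 + 2.8 + 3.2 = 19.6 kJ/mol.
A (staggered): CH2Cl–Cl gauche, CH2Cl–OCH3 gauche, Ph–CH3 gauche, Ph–OCH3 gauche, Et–CH3 gauche, Et–Cl gauche; 3.3 + 3.1 + 3.6 + 4.1 + 3.4 + 2.8 = 20.3 kJ/mol.
E(B) − E(A) = 19.6 − 20.3 = -0.7 kJ/mol.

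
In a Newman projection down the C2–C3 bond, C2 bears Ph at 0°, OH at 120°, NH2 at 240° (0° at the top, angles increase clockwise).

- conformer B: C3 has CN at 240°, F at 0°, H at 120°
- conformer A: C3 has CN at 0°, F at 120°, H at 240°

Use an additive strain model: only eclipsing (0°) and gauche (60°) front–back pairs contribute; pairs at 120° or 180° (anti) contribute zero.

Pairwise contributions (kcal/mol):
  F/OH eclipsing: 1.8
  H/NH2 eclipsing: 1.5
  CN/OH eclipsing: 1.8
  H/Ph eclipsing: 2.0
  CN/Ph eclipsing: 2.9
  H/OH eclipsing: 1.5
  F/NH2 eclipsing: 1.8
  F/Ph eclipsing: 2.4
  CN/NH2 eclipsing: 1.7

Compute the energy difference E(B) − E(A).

-0.6 kcal/mol

B (eclipsed): Ph(0°)/F(0°) eclipsed 2.4; OH(120°)/H(120°) eclipsed 1.5; NH2(240°)/CN(240°) eclipsed 1.7 → 5.6 kcal/mol.
A (eclipsed): Ph(0°)/CN(0°) eclipsed 2.9; OH(120°)/F(120°) eclipsed 1.8; NH2(240°)/H(240°) eclipsed 1.5 → 6.2 kcal/mol.
E(B) − E(A) = 5.6 − 6.2 = -0.6 kcal/mol.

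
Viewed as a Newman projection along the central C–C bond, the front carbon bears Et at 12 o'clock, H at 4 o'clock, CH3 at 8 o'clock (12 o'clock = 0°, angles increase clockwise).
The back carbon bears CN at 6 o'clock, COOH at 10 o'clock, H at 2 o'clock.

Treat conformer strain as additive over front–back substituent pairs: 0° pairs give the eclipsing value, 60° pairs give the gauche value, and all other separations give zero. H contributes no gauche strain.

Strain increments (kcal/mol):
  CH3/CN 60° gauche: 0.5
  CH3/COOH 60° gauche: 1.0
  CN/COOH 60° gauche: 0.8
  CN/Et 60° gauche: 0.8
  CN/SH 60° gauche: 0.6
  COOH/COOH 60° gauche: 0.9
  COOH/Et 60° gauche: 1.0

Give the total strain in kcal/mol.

This conformer (staggered): Et(0°)/COOH(300°) gauche 1.0; CH3(240°)/CN(180°) gauche 0.5; CH3(240°)/COOH(300°) gauche 1.0 → 2.5 kcal/mol.

2.5 kcal/mol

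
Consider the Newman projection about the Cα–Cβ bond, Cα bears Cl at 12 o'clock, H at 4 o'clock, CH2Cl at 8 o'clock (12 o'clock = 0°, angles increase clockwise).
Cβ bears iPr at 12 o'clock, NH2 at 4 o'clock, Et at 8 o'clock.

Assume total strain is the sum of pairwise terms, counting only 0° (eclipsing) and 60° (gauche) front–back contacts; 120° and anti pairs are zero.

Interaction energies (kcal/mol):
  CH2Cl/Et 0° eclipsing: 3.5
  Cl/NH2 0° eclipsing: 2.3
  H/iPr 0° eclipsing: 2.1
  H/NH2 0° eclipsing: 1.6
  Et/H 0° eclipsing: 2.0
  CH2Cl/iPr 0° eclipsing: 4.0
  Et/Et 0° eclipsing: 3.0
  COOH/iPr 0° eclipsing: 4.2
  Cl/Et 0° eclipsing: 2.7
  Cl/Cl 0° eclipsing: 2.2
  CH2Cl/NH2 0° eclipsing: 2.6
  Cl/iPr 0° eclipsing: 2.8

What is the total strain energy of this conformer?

This conformer (eclipsed): Cl–iPr eclipsed, H–NH2 eclipsed, CH2Cl–Et eclipsed; 2.8 + 1.6 + 3.5 = 7.9 kcal/mol.

7.9 kcal/mol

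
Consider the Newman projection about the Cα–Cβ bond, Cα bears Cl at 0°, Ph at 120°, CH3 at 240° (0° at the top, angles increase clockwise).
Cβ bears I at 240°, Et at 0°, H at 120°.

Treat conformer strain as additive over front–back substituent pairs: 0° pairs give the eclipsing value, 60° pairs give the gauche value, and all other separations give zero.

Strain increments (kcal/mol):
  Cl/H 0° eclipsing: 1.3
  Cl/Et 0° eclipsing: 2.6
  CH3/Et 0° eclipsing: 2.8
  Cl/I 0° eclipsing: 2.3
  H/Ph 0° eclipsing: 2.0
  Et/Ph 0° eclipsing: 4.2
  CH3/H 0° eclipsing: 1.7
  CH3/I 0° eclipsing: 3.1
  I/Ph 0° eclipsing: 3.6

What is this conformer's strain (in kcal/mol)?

7.7 kcal/mol

This conformer (eclipsed): Cl–Et eclipsed, Ph–H eclipsed, CH3–I eclipsed; 2.6 + 2.0 + 3.1 = 7.7 kcal/mol.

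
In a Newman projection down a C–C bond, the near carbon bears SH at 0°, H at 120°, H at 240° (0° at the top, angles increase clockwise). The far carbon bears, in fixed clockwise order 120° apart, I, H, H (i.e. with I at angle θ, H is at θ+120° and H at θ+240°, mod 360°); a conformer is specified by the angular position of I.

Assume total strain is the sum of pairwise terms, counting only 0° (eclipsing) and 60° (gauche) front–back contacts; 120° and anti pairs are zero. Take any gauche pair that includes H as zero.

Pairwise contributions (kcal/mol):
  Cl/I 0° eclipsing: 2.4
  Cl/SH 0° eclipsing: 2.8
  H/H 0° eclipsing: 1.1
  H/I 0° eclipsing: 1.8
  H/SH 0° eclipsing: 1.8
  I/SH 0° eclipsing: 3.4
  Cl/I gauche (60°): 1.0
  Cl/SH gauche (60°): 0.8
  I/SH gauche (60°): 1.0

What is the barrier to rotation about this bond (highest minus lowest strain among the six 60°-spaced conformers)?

5.6 kcal/mol

I at 0° (eclipsed): SH(0°)/I(0°) eclipsed 3.4; H(120°)/H(120°) eclipsed 1.1; H(240°)/H(240°) eclipsed 1.1 → 5.6 kcal/mol.
I at 60° (staggered): SH(0°)/I(60°) gauche 1.0 → 1.0 kcal/mol.
I at 120° (eclipsed): SH(0°)/H(0°) eclipsed 1.8; H(120°)/I(120°) eclipsed 1.8; H(240°)/H(240°) eclipsed 1.1 → 4.7 kcal/mol.
I at 180° (staggered): no non-H gauche contacts → 0.0 kcal/mol.
I at 240° (eclipsed): SH(0°)/H(0°) eclipsed 1.8; H(120°)/H(120°) eclipsed 1.1; H(240°)/I(240°) eclipsed 1.8 → 4.7 kcal/mol.
I at 300° (staggered): SH(0°)/I(300°) gauche 1.0 → 1.0 kcal/mol.
Max at 0° (5.6 kcal/mol), min at 180° (0.0 kcal/mol); barrier = 5.6 kcal/mol.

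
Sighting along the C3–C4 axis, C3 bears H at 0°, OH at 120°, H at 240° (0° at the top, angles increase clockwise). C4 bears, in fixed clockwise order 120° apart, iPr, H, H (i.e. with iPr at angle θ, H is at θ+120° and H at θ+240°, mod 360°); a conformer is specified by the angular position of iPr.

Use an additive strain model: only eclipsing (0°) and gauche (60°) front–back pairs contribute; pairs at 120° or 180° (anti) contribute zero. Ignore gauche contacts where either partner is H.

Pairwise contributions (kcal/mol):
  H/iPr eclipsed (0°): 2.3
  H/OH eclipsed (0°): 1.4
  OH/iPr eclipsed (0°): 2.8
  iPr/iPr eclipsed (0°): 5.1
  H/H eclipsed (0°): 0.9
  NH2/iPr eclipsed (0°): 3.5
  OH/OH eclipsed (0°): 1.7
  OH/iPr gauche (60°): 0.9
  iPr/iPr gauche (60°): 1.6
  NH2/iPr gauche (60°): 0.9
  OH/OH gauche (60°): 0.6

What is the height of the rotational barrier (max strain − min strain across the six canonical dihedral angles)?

4.6 kcal/mol

iPr at 0° (eclipsed): H–iPr eclipsed, OH–H eclipsed, H–H eclipsed; 2.3 + 1.4 + 0.9 = 4.6 kcal/mol.
iPr at 60° (staggered): OH–iPr gauche; 0.9 = 0.9 kcal/mol.
iPr at 120° (eclipsed): H–H eclipsed, OH–iPr eclipsed, H–H eclipsed; 0.9 + 2.8 + 0.9 = 4.6 kcal/mol.
iPr at 180° (staggered): OH–iPr gauche; 0.9 = 0.9 kcal/mol.
iPr at 240° (eclipsed): H–H eclipsed, OH–H eclipsed, H–iPr eclipsed; 0.9 + 1.4 + 2.3 = 4.6 kcal/mol.
iPr at 300° (staggered): no non-H gauche contacts → 0.0 kcal/mol.
Max at 0° (4.6 kcal/mol), min at 300° (0.0 kcal/mol); barrier = 4.6 kcal/mol.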